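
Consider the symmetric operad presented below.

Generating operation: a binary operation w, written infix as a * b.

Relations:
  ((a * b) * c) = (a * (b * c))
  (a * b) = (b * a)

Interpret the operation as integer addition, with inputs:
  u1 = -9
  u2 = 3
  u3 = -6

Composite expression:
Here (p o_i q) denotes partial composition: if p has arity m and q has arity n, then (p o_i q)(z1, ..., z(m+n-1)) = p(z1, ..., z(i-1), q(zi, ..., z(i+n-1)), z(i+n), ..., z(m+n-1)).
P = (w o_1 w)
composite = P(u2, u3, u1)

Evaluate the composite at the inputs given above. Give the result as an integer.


-12

(u2 * u3) = -3
((u2 * u3) * u1) = -12


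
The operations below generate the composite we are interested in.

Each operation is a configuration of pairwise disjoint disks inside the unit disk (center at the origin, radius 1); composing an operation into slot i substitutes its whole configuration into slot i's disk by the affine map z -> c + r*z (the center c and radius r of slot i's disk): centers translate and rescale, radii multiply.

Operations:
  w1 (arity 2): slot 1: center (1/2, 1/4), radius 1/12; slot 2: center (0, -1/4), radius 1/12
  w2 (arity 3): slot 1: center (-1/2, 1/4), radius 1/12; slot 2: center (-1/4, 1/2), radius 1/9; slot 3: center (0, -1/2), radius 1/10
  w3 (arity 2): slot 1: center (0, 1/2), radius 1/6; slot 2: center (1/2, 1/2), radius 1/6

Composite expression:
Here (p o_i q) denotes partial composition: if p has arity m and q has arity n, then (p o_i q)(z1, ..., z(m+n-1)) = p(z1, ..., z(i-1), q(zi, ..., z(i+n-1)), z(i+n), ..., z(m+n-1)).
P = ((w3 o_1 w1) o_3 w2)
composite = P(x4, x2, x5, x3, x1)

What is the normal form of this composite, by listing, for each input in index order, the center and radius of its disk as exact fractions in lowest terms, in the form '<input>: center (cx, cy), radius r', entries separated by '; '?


x1: center (1/2, 5/12), radius 1/60; x2: center (0, 11/24), radius 1/72; x3: center (11/24, 7/12), radius 1/54; x4: center (1/12, 13/24), radius 1/72; x5: center (5/12, 13/24), radius 1/72

Follow each x-input down from w3: c' goes to c + r*c', radius to r*r'.
input x4: composing its 2 substitution steps yields center (1/12, 13/24), radius 1/72
input x2: composing its 2 substitution steps yields center (0, 11/24), radius 1/72
input x5: composing its 2 substitution steps yields center (5/12, 13/24), radius 1/72
input x3: composing its 2 substitution steps yields center (11/24, 7/12), radius 1/54
input x1: composing its 2 substitution steps yields center (1/2, 5/12), radius 1/60


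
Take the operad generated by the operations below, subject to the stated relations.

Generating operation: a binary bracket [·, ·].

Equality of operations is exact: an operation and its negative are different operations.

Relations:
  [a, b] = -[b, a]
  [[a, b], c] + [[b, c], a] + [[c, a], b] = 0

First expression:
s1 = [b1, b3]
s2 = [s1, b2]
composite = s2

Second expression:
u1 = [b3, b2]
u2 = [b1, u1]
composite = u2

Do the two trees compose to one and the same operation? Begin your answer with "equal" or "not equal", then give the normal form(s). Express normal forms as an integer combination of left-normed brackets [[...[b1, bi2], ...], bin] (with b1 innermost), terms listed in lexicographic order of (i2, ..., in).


not equal; first: [[b1, b3], b2]; second: -[[b1, b2], b3] + [[b1, b3], b2]

Reducing the first expression gives [[b1, b3], b2]
Reducing the second expression gives -[[b1, b2], b3] + [[b1, b3], b2]
Distinct normal forms: not equal.


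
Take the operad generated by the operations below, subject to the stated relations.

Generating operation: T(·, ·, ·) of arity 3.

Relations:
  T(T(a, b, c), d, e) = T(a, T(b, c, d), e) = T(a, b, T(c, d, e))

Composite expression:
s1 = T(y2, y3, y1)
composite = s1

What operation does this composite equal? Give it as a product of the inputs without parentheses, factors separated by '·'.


y2 · y3 · y1

Under associativity of T, the answer is the y's in reading order.
T(y2, y3, y1) flattens to y2 · y3 · y1


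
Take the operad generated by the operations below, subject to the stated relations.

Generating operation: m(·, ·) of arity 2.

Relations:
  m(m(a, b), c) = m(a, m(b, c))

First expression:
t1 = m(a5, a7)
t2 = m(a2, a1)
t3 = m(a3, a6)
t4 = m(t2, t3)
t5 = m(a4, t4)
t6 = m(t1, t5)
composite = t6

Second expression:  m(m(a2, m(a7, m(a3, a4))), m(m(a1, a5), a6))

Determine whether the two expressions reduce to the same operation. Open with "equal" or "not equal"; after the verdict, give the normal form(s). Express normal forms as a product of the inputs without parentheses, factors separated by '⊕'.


not equal; the first gives a5 ⊕ a7 ⊕ a4 ⊕ a2 ⊕ a1 ⊕ a3 ⊕ a6 and the second a2 ⊕ a7 ⊕ a3 ⊕ a4 ⊕ a1 ⊕ a5 ⊕ a6

Reducing the first expression gives a5 ⊕ a7 ⊕ a4 ⊕ a2 ⊕ a1 ⊕ a3 ⊕ a6
Reducing the second expression gives a2 ⊕ a7 ⊕ a3 ⊕ a4 ⊕ a1 ⊕ a5 ⊕ a6
Distinct normal forms: not equal.


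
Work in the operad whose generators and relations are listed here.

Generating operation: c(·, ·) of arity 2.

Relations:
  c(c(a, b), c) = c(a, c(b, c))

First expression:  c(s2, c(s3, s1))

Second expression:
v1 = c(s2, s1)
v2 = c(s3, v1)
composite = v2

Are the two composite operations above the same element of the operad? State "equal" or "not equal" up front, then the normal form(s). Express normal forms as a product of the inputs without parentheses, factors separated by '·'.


not equal; the first gives s2 · s3 · s1 and the second s3 · s2 · s1

In normal form, the first expression is s2 · s3 · s1
In normal form, the second expression is s3 · s2 · s1
No match — not equal.


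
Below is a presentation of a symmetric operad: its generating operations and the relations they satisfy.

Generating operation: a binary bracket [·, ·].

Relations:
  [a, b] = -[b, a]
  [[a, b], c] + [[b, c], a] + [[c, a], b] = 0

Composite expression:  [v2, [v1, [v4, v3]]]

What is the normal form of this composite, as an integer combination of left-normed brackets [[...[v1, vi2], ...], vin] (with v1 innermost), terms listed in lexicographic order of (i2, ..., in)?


[[[v1, v3], v4], v2] - [[[v1, v4], v3], v2]


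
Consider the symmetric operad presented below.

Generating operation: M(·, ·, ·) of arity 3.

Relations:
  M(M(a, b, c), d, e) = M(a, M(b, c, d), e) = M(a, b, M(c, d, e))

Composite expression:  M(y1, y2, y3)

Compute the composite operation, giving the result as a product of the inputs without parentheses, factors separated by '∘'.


y1 ∘ y2 ∘ y3

Every regrouping of M is equal, so read the y-inputs in written order.
M(y1, y2, y3) unparenthesizes to y1 ∘ y2 ∘ y3


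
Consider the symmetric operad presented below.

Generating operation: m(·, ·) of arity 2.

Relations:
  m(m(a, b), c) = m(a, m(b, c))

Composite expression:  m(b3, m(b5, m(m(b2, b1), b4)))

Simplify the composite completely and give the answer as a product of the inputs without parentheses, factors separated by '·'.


b3 · b5 · b2 · b1 · b4

Key point: m is associative — brackets drop, the b-order remains.
m(b2, b1) reduces to b2 · b1
m(m(b2, b1), b4) reduces to b2 · b1 · b4
m(b5, m(m(b2, b1), b4)) reduces to b5 · b2 · b1 · b4
m(b3, m(b5, m(m(b2, b1), b4))) reduces to b3 · b5 · b2 · b1 · b4


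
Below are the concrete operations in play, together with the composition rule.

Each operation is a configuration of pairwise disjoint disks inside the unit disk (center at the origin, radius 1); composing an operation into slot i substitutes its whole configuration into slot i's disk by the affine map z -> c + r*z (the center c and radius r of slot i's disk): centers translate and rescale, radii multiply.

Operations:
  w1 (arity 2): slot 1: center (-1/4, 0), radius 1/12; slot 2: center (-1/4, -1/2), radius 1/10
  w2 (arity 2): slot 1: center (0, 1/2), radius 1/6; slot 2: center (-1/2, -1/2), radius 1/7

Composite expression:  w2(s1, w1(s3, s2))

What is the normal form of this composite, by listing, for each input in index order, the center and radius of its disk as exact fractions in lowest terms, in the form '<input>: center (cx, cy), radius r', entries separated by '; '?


s1: center (0, 1/2), radius 1/6; s2: center (-15/28, -4/7), radius 1/70; s3: center (-15/28, -1/2), radius 1/84


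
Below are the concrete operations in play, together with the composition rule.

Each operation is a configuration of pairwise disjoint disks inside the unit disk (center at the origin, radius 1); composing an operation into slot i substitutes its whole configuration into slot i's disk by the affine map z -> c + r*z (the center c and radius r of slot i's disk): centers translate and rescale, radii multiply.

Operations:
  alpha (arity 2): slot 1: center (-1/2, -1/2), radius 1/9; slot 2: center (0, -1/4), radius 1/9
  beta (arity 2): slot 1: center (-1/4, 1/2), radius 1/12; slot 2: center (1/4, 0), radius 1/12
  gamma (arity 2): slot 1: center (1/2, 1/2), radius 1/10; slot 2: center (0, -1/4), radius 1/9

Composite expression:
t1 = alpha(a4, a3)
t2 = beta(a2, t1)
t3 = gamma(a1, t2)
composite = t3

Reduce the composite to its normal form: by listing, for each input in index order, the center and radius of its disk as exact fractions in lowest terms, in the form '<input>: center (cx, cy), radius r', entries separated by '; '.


Nesting under gamma composes maps z -> c + r*z down each a-path.
tracing a1 down its 1-map path: center (1/2, 1/2), radius 1/10
tracing a2 down its 2-map path: center (-1/36, -7/36), radius 1/108
tracing a4 down its 3-map path: center (5/216, -55/216), radius 1/972
tracing a3 down its 3-map path: center (1/36, -109/432), radius 1/972

a1: center (1/2, 1/2), radius 1/10; a2: center (-1/36, -7/36), radius 1/108; a3: center (1/36, -109/432), radius 1/972; a4: center (5/216, -55/216), radius 1/972


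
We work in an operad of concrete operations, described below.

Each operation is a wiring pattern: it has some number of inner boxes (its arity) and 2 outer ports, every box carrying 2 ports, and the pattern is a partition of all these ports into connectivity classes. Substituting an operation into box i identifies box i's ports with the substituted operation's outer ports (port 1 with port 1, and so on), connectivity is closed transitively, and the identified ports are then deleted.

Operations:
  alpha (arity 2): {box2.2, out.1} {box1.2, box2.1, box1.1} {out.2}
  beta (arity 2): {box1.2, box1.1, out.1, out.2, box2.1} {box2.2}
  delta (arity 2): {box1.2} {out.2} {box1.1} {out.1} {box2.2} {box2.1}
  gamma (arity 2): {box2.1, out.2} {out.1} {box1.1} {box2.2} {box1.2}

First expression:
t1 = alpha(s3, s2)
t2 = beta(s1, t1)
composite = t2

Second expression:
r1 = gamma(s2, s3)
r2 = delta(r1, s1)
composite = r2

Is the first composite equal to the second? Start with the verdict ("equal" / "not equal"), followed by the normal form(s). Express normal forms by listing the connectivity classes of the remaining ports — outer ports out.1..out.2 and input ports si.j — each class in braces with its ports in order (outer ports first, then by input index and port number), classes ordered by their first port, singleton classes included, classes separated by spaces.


not equal: they reduce to {out.1, out.2, s1.1, s1.2, s2.2} {s2.1, s3.1, s3.2} and {out.1} {out.2} {s1.1} {s1.2} {s2.1} {s2.2} {s3.1} {s3.2}

In normal form, the first expression is {out.1, out.2, s1.1, s1.2, s2.2} {s2.1, s3.1, s3.2}
In normal form, the second expression is {out.1} {out.2} {s1.1} {s1.2} {s2.1} {s2.2} {s3.1} {s3.2}
The forms do not match — not equal.


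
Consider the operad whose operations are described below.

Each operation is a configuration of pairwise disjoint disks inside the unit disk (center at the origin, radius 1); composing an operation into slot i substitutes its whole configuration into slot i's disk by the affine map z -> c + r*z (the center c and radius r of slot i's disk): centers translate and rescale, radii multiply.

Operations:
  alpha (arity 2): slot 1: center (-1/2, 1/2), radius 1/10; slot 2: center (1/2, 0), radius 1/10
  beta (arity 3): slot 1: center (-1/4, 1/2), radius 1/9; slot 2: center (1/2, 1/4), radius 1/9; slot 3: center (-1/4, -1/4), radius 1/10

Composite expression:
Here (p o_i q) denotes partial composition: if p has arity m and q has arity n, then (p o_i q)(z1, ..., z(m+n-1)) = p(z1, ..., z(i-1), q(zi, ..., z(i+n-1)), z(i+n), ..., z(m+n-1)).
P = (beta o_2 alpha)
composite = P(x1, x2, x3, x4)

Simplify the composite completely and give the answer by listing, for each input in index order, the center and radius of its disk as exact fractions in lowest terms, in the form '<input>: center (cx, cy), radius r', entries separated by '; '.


x1: center (-1/4, 1/2), radius 1/9; x2: center (4/9, 11/36), radius 1/90; x3: center (5/9, 1/4), radius 1/90; x4: center (-1/4, -1/4), radius 1/10

Only the slot chain above each x matters under beta; compose those maps.
x1: after 1 affine step, its disk has center (-1/4, 1/2), radius 1/9
x2: after 2 affine steps, its disk has center (4/9, 11/36), radius 1/90
x3: after 2 affine steps, its disk has center (5/9, 1/4), radius 1/90
x4: after 1 affine step, its disk has center (-1/4, -1/4), radius 1/10


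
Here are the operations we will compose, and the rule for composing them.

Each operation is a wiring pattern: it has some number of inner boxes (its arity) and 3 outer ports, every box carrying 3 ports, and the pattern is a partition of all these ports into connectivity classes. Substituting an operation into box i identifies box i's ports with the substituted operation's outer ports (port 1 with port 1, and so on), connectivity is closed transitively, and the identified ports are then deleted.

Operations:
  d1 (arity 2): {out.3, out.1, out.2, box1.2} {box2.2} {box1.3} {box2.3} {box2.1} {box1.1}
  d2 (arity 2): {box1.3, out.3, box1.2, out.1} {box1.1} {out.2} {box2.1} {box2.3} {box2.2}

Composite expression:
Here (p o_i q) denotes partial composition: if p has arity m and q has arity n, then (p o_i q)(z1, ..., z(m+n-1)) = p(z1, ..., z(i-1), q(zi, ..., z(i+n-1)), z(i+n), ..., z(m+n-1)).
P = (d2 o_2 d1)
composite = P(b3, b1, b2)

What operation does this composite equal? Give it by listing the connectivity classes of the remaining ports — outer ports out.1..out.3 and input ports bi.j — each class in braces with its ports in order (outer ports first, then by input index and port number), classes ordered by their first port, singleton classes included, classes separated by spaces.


{out.1, out.3, b3.2, b3.3} {out.2} {b1.1} {b1.2} {b1.3} {b2.1} {b2.2} {b2.3} {b3.1}

Reachability decides: close wires over d2-identified ports.
the subtree at d1 composes to {out.1, out.2, out.3, b1.2} {b1.1} {b1.3} {b2.1} {b2.2} {b2.3} on (b1, b2); out.j = own outer ports
the subtree at d2 composes to {out.1, out.3, b3.2, b3.3} {out.2} {b1.1} {b1.2} {b1.3} {b2.1} {b2.2} {b2.3} {b3.1} on (b3, b1, b2); out.j = own outer ports


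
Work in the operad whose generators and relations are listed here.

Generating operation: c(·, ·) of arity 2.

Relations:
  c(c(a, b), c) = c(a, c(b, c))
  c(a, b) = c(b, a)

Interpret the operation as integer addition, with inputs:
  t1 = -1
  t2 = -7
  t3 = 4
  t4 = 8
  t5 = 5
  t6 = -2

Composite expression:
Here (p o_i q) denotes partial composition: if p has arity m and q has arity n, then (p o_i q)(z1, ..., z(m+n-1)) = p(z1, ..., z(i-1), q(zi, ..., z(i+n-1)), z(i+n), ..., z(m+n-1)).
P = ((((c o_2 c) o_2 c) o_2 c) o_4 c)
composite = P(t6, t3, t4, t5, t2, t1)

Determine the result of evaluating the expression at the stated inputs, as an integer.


7

c(t3, t4) = 12
c(t5, t2) = -2
c(c(t3, t4), c(t5, t2)) = 10
c(c(c(t3, t4), c(t5, t2)), t1) = 9
c(t6, c(c(c(t3, t4), c(t5, t2)), t1)) = 7


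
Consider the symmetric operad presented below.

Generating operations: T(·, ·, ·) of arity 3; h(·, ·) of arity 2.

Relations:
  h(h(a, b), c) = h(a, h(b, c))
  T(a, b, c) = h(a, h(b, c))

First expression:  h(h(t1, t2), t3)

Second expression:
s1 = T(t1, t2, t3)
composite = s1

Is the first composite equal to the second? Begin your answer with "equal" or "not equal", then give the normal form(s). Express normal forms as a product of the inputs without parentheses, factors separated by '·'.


equal; the common form is t1 · t2 · t3

In normal form, the first expression is t1 · t2 · t3
In normal form, the second expression is t1 · t2 · t3
One common form — equal.


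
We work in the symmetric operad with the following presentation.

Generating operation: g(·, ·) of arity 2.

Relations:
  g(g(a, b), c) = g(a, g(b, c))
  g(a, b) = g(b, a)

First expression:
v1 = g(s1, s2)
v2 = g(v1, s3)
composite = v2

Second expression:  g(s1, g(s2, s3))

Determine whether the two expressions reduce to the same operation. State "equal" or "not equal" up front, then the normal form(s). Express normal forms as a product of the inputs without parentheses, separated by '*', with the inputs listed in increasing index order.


equal; both compose to s1 * s2 * s3

Reducing the first expression gives s1 * s2 * s3
Reducing the second expression gives s1 * s2 * s3
The forms coincide; equal.


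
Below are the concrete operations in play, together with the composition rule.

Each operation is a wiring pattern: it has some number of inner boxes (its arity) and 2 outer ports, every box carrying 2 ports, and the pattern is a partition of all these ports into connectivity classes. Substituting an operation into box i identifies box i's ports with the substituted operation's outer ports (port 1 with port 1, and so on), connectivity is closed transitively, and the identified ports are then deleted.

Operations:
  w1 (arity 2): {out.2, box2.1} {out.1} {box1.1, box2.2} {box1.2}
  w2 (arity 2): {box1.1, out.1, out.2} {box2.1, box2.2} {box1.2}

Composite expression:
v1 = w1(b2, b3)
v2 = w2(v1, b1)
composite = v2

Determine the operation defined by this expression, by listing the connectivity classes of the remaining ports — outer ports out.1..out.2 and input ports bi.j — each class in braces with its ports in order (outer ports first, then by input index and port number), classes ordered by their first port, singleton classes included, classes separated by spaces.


{out.1, out.2} {b1.1, b1.2} {b2.1, b3.2} {b2.2} {b3.1}

After gluing at w2, chains via deleted ports link the b-ports.
after w1, the pattern on (b2, b3) reads {out.1} {out.2, b3.1} {b2.1, b3.2} {b2.2} (out.j = its outer ports)
after w2, the pattern on (b2, b3, b1) reads {out.1, out.2} {b1.1, b1.2} {b2.1, b3.2} {b2.2} {b3.1} (out.j = its outer ports)


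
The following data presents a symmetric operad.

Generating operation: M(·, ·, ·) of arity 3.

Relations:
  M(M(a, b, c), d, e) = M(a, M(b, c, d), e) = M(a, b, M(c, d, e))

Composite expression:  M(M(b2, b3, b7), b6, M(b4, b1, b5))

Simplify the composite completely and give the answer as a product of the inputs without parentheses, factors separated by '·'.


b2 · b3 · b7 · b6 · b4 · b1 · b5

The M-tree's shape is irrelevant; the b-reading-order decides.
M(b2, b3, b7) collapses to b2 · b3 · b7
M(b4, b1, b5) collapses to b4 · b1 · b5
M(M(b2, b3, b7), b6, M(b4, b1, b5)) collapses to b2 · b3 · b7 · b6 · b4 · b1 · b5


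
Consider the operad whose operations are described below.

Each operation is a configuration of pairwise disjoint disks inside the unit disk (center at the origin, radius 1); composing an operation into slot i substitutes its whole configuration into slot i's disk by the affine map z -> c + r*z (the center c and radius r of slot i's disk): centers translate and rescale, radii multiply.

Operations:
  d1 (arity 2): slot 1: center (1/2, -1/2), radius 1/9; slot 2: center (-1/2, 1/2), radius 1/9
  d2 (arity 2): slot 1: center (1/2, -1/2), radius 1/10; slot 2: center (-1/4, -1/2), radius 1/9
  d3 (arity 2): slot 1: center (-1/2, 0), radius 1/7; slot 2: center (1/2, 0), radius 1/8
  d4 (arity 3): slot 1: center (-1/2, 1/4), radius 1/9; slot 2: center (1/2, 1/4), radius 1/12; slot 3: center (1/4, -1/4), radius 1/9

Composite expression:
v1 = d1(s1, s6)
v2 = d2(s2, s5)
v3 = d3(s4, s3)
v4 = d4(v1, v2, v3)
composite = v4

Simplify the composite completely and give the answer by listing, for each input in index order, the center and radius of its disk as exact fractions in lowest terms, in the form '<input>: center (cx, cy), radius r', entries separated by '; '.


s1: center (-4/9, 7/36), radius 1/81; s2: center (13/24, 5/24), radius 1/120; s3: center (11/36, -1/4), radius 1/72; s4: center (7/36, -1/4), radius 1/63; s5: center (23/48, 5/24), radius 1/108; s6: center (-5/9, 11/36), radius 1/81


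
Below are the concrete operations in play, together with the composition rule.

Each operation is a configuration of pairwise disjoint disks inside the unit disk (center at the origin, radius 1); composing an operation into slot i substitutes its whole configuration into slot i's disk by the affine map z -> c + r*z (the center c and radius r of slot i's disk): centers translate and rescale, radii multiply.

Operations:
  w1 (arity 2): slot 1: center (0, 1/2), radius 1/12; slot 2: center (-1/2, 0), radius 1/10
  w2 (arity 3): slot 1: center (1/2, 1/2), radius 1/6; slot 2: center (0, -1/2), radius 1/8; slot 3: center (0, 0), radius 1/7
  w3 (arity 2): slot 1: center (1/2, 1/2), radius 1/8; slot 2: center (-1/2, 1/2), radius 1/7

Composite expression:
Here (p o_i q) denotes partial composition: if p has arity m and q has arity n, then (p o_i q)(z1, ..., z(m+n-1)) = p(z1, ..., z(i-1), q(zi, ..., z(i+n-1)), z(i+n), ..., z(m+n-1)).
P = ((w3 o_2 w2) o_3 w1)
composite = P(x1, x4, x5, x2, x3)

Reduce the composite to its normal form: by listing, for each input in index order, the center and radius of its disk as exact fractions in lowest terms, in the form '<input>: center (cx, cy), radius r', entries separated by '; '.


x1: center (1/2, 1/2), radius 1/8; x2: center (-57/112, 3/7), radius 1/560; x3: center (-1/2, 1/2), radius 1/49; x4: center (-3/7, 4/7), radius 1/42; x5: center (-1/2, 7/16), radius 1/672

Below w3, radii multiply path by path; the x-disk centers shift.
x1: after 1 affine step, its disk has center (1/2, 1/2), radius 1/8
x4: after 2 affine steps, its disk has center (-3/7, 4/7), radius 1/42
x5: after 3 affine steps, its disk has center (-1/2, 7/16), radius 1/672
x2: after 3 affine steps, its disk has center (-57/112, 3/7), radius 1/560
x3: after 2 affine steps, its disk has center (-1/2, 1/2), radius 1/49


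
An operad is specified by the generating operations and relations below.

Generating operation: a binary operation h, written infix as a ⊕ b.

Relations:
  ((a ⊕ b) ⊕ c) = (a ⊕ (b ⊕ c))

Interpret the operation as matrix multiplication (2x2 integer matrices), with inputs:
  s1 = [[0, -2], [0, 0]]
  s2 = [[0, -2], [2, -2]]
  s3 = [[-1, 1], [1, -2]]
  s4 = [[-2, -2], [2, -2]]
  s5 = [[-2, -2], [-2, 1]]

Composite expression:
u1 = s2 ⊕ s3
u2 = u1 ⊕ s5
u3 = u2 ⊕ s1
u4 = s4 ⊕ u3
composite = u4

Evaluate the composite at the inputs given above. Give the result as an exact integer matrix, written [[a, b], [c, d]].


[[0, -32], [0, 0]]

(s2 ⊕ s3) = [[-2, 4], [-4, 6]]
((s2 ⊕ s3) ⊕ s5) = [[-4, 8], [-4, 14]]
(((s2 ⊕ s3) ⊕ s5) ⊕ s1) = [[0, 8], [0, 8]]
(s4 ⊕ (((s2 ⊕ s3) ⊕ s5) ⊕ s1)) = [[0, -32], [0, 0]]


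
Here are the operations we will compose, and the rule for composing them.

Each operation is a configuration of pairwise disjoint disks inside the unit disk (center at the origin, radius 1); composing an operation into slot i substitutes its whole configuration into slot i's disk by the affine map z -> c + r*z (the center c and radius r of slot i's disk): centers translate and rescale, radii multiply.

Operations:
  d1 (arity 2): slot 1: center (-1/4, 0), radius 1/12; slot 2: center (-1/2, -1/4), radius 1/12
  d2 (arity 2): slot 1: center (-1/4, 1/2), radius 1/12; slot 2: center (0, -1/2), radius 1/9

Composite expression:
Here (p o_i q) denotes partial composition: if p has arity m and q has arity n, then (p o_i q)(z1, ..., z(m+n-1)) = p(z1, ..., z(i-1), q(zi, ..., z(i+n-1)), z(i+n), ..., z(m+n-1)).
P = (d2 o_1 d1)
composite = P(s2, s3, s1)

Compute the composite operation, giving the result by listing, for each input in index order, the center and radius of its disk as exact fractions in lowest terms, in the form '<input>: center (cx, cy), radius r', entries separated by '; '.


s1: center (0, -1/2), radius 1/9; s2: center (-13/48, 1/2), radius 1/144; s3: center (-7/24, 23/48), radius 1/144

Each s-disk chains the slot maps above it in d2; radii multiply.
tracing s2 down its 2-map path: center (-13/48, 1/2), radius 1/144
tracing s3 down its 2-map path: center (-7/24, 23/48), radius 1/144
tracing s1 down its 1-map path: center (0, -1/2), radius 1/9


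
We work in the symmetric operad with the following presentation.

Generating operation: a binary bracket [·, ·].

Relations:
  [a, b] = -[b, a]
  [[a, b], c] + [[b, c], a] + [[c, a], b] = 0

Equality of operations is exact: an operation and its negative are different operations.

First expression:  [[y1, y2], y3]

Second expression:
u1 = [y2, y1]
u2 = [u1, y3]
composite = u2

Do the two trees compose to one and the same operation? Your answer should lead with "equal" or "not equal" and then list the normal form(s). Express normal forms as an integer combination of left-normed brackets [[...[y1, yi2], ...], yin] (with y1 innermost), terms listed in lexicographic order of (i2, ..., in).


not equal; first: [[y1, y2], y3]; second: -[[y1, y2], y3]

The first expression reduces to [[y1, y2], y3]
The second expression reduces to -[[y1, y2], y3]
Different reductions; not equal.


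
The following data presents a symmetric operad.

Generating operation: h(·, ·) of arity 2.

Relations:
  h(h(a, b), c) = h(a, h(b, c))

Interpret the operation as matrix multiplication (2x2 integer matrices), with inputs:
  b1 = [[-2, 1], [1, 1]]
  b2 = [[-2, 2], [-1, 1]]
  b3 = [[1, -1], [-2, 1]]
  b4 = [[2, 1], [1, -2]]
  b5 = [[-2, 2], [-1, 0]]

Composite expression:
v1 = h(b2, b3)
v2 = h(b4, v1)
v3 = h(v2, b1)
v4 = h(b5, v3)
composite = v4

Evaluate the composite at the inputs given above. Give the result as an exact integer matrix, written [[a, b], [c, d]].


[[-80, 10], [-40, 5]]

h(b2, b3) = [[-6, 4], [-3, 2]]
h(b4, h(b2, b3)) = [[-15, 10], [0, 0]]
h(h(b4, h(b2, b3)), b1) = [[40, -5], [0, 0]]
h(b5, h(h(b4, h(b2, b3)), b1)) = [[-80, 10], [-40, 5]]


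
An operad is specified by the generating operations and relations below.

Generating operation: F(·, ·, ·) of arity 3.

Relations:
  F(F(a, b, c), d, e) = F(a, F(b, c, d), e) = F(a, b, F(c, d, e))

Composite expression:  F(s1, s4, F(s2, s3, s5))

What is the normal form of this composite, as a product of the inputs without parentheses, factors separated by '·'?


Every regrouping of F is equal, so read the s-inputs in written order.
F(s2, s3, s5) spells out as s2 · s3 · s5
F(s1, s4, F(s2, s3, s5)) spells out as s1 · s4 · s2 · s3 · s5

s1 · s4 · s2 · s3 · s5


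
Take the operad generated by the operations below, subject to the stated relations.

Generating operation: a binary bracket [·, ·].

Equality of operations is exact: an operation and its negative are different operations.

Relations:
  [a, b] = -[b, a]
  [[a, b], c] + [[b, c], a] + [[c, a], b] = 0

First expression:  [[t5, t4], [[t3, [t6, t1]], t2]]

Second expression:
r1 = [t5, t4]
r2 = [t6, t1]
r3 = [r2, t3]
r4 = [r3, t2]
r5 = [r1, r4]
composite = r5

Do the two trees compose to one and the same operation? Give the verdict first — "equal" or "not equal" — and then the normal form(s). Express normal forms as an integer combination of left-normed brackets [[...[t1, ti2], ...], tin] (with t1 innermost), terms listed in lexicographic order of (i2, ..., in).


not equal; the first gives [[[[[t1, t6], t3], t2], t4], t5] - [[[[[t1, t6], t3], t2], t5], t4] and the second -[[[[[t1, t6], t3], t2], t4], t5] + [[[[[t1, t6], t3], t2], t5], t4]


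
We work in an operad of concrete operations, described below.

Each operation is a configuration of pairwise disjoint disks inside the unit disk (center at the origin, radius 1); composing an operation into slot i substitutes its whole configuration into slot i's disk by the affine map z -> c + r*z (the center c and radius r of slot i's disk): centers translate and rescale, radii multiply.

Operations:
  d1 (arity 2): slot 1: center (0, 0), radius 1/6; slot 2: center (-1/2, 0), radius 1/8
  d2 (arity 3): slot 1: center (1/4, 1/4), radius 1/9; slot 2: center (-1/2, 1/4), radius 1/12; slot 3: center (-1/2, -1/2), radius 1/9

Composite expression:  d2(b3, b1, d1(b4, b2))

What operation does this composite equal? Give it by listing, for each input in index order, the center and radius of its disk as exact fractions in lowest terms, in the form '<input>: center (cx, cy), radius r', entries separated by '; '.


b1: center (-1/2, 1/4), radius 1/12; b2: center (-5/9, -1/2), radius 1/72; b3: center (1/4, 1/4), radius 1/9; b4: center (-1/2, -1/2), radius 1/54

Only the slot chain above each b matters under d2; compose those maps.
b3: after 1 affine step, its disk has center (1/4, 1/4), radius 1/9
b1: after 1 affine step, its disk has center (-1/2, 1/4), radius 1/12
b4: after 2 affine steps, its disk has center (-1/2, -1/2), radius 1/54
b2: after 2 affine steps, its disk has center (-5/9, -1/2), radius 1/72


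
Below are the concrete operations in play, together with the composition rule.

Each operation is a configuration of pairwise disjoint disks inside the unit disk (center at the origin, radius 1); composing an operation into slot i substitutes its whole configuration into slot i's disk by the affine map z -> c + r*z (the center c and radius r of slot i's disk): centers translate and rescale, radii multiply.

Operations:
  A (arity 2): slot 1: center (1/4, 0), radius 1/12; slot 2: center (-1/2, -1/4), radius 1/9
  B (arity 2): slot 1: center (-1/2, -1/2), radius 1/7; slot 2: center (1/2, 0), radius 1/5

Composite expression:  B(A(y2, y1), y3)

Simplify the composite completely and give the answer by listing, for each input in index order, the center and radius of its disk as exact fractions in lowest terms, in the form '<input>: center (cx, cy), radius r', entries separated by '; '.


y1: center (-4/7, -15/28), radius 1/63; y2: center (-13/28, -1/2), radius 1/84; y3: center (1/2, 0), radius 1/5

Affine substitution under B: radii multiply and y-centers shift.
y2 passes through 2 substitutions, ending at center (-13/28, -1/2), radius 1/84
y1 passes through 2 substitutions, ending at center (-4/7, -15/28), radius 1/63
y3 passes through 1 substitution, ending at center (1/2, 0), radius 1/5


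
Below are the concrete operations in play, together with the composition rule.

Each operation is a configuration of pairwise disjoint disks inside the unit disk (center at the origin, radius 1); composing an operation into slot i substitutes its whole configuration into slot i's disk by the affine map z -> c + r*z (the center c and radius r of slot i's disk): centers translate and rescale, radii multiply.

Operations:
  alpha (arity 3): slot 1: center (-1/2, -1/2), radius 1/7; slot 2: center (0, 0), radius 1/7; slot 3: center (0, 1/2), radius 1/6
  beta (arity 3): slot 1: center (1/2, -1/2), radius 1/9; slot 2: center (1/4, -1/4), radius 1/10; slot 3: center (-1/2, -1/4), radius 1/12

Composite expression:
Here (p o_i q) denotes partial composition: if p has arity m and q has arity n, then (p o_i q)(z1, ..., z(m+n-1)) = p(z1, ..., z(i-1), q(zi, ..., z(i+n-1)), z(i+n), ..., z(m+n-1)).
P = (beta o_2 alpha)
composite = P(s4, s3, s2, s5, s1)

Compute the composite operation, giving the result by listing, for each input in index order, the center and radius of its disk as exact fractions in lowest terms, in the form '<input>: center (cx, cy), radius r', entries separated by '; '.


s1: center (-1/2, -1/4), radius 1/12; s2: center (1/4, -1/4), radius 1/70; s3: center (1/5, -3/10), radius 1/70; s4: center (1/2, -1/2), radius 1/9; s5: center (1/4, -1/5), radius 1/60

Affine substitution under beta: radii multiply and s-centers shift.
s4 passes through 1 substitution, ending at center (1/2, -1/2), radius 1/9
s3 passes through 2 substitutions, ending at center (1/5, -3/10), radius 1/70
s2 passes through 2 substitutions, ending at center (1/4, -1/4), radius 1/70
s5 passes through 2 substitutions, ending at center (1/4, -1/5), radius 1/60
s1 passes through 1 substitution, ending at center (-1/2, -1/4), radius 1/12


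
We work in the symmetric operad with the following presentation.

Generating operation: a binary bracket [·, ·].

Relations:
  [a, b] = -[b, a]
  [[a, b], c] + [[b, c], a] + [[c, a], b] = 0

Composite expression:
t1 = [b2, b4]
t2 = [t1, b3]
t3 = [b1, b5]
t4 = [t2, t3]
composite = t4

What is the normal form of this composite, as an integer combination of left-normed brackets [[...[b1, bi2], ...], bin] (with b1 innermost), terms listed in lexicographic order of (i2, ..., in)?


-[[[[b1, b5], b2], b4], b3] + [[[[b1, b5], b3], b2], b4] - [[[[b1, b5], b3], b4], b2] + [[[[b1, b5], b4], b2], b3]

Antisymmetry and Jacobi reduce to b1-anchored left-normed brackets.
Composite bracket: [[[b2, b4], b3], [b1, b5]]
Expanding via [a, b] = ab - ba: 16 signed words (2^4 = 16).
Coefficients come from the b1-initial words:
  from b1b5b2b4b3, sign -1: term -[[[[b1, b5], b2], b4], b3]
  from b1b5b3b2b4, sign +1: term +[[[[b1, b5], b3], b2], b4]
  from b1b5b3b4b2, sign -1: term -[[[[b1, b5], b3], b4], b2]
  from b1b5b4b2b3, sign +1: term +[[[[b1, b5], b4], b2], b3]


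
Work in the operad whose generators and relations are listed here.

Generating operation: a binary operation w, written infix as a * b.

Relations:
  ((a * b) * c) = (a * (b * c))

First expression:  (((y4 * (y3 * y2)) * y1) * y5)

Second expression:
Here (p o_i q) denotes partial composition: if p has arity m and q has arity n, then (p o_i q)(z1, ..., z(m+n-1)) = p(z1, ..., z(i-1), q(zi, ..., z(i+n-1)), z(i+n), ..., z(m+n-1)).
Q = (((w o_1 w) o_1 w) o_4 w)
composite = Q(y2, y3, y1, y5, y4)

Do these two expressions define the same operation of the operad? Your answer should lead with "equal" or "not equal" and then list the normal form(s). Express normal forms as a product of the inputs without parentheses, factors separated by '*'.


not equal: they reduce to y4 * y3 * y2 * y1 * y5 and y2 * y3 * y1 * y5 * y4

In normal form, the first expression is y4 * y3 * y2 * y1 * y5
In normal form, the second expression is y2 * y3 * y1 * y5 * y4
No match — not equal.


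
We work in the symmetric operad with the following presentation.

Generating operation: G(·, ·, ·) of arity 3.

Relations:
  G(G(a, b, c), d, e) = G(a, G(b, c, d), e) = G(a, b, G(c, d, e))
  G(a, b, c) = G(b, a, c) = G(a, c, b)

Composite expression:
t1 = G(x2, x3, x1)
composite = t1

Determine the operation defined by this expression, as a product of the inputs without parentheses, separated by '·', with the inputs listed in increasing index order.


Both nesting and order wash out for G; what remains is which x's occur.
G(x2, x3, x1) collapses to x2 · x3 · x1
sorting the factors by input index: x1 · x2 · x3

x1 · x2 · x3


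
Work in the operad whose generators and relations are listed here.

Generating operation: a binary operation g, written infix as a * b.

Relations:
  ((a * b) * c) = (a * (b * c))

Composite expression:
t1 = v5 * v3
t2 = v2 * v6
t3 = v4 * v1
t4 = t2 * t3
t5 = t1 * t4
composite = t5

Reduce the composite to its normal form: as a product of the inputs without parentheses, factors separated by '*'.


v5 * v3 * v2 * v6 * v4 * v1

All parenthesizations of g agree; list the v-inputs left to right.
(v5 * v3) flattens to v5 * v3
(v2 * v6) flattens to v2 * v6
(v4 * v1) flattens to v4 * v1
((v2 * v6) * (v4 * v1)) flattens to v2 * v6 * v4 * v1
((v5 * v3) * ((v2 * v6) * (v4 * v1))) flattens to v5 * v3 * v2 * v6 * v4 * v1


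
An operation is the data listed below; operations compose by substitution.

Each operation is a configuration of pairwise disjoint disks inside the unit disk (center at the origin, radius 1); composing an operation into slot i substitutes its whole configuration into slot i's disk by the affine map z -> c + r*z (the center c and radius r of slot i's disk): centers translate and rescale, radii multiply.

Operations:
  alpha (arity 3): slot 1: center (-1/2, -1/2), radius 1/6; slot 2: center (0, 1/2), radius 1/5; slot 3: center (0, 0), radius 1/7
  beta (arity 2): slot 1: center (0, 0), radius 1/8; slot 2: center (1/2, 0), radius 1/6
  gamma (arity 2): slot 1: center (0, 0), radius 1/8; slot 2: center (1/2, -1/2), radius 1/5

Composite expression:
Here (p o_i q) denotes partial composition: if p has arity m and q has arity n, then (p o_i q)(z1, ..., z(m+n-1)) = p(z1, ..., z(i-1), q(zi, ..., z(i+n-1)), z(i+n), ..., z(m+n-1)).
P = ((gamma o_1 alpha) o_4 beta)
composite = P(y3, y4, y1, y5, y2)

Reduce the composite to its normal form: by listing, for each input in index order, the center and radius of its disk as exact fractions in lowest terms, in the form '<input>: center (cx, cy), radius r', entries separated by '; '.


y1: center (0, 0), radius 1/56; y2: center (3/5, -1/2), radius 1/30; y3: center (-1/16, -1/16), radius 1/48; y4: center (0, 1/16), radius 1/40; y5: center (1/2, -1/2), radius 1/40

Nesting under gamma composes maps z -> c + r*z down each y-path.
y3 passes through 2 substitutions, ending at center (-1/16, -1/16), radius 1/48
y4 passes through 2 substitutions, ending at center (0, 1/16), radius 1/40
y1 passes through 2 substitutions, ending at center (0, 0), radius 1/56
y5 passes through 2 substitutions, ending at center (1/2, -1/2), radius 1/40
y2 passes through 2 substitutions, ending at center (3/5, -1/2), radius 1/30


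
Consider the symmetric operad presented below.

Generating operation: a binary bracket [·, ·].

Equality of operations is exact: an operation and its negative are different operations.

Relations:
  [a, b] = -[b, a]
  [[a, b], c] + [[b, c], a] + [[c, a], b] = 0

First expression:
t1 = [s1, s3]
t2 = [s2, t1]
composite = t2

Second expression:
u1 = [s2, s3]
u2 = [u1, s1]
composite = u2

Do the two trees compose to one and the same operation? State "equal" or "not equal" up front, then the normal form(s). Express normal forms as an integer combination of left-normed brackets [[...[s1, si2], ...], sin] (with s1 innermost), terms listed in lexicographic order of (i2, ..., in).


not equal; first: -[[s1, s3], s2]; second: -[[s1, s2], s3] + [[s1, s3], s2]


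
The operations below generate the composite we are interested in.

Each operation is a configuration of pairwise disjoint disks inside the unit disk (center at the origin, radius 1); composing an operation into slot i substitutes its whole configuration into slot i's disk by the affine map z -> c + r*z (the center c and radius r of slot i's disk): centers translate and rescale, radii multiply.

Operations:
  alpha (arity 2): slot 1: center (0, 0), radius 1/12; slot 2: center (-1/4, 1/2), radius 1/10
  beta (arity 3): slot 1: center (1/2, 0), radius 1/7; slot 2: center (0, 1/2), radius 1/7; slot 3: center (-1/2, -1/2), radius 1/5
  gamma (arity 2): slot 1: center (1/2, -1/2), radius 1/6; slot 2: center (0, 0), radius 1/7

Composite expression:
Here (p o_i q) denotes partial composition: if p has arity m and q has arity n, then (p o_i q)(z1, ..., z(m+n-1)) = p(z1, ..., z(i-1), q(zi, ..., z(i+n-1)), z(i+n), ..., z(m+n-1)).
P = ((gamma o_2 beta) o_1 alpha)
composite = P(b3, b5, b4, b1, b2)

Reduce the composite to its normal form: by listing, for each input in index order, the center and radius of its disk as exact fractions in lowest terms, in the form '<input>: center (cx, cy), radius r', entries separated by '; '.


b1: center (0, 1/14), radius 1/49; b2: center (-1/14, -1/14), radius 1/35; b3: center (1/2, -1/2), radius 1/72; b4: center (1/14, 0), radius 1/49; b5: center (11/24, -5/12), radius 1/60

Affine substitution under gamma: radii multiply and b-centers shift.
tracing b3 down its 2-map path: center (1/2, -1/2), radius 1/72
tracing b5 down its 2-map path: center (11/24, -5/12), radius 1/60
tracing b4 down its 2-map path: center (1/14, 0), radius 1/49
tracing b1 down its 2-map path: center (0, 1/14), radius 1/49
tracing b2 down its 2-map path: center (-1/14, -1/14), radius 1/35
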